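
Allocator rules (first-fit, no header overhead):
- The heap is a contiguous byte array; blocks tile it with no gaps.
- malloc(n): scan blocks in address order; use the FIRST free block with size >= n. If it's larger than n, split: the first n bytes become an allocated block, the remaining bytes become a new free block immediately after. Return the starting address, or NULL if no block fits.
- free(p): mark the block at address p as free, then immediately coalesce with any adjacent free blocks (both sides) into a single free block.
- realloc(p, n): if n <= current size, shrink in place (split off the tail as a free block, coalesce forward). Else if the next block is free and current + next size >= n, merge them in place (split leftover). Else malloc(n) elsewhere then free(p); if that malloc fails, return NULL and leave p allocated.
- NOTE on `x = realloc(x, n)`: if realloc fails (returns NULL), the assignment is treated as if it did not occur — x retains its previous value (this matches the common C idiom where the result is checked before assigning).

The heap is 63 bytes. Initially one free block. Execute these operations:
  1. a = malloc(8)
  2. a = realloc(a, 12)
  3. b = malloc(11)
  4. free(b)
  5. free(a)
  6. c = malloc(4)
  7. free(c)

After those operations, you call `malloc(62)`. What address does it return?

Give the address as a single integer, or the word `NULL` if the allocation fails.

Op 1: a = malloc(8) -> a = 0; heap: [0-7 ALLOC][8-62 FREE]
Op 2: a = realloc(a, 12) -> a = 0; heap: [0-11 ALLOC][12-62 FREE]
Op 3: b = malloc(11) -> b = 12; heap: [0-11 ALLOC][12-22 ALLOC][23-62 FREE]
Op 4: free(b) -> (freed b); heap: [0-11 ALLOC][12-62 FREE]
Op 5: free(a) -> (freed a); heap: [0-62 FREE]
Op 6: c = malloc(4) -> c = 0; heap: [0-3 ALLOC][4-62 FREE]
Op 7: free(c) -> (freed c); heap: [0-62 FREE]
malloc(62): first-fit scan over [0-62 FREE] -> 0

Answer: 0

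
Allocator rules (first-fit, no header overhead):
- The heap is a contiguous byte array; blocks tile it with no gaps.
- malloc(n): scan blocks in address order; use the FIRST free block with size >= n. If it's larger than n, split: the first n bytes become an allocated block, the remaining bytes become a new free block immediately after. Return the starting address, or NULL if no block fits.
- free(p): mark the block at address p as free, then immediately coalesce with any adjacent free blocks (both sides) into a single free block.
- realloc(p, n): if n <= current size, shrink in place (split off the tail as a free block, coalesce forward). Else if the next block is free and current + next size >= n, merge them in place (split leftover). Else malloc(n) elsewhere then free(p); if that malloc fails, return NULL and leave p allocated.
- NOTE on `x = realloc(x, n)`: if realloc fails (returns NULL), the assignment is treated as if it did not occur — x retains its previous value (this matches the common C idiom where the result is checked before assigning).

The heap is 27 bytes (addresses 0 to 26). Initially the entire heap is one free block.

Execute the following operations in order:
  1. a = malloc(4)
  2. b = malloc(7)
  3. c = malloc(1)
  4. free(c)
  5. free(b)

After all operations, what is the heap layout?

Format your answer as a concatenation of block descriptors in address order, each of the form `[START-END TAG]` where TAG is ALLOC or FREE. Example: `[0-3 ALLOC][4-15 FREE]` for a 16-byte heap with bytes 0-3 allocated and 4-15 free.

Op 1: a = malloc(4) -> a = 0; heap: [0-3 ALLOC][4-26 FREE]
Op 2: b = malloc(7) -> b = 4; heap: [0-3 ALLOC][4-10 ALLOC][11-26 FREE]
Op 3: c = malloc(1) -> c = 11; heap: [0-3 ALLOC][4-10 ALLOC][11-11 ALLOC][12-26 FREE]
Op 4: free(c) -> (freed c); heap: [0-3 ALLOC][4-10 ALLOC][11-26 FREE]
Op 5: free(b) -> (freed b); heap: [0-3 ALLOC][4-26 FREE]

Answer: [0-3 ALLOC][4-26 FREE]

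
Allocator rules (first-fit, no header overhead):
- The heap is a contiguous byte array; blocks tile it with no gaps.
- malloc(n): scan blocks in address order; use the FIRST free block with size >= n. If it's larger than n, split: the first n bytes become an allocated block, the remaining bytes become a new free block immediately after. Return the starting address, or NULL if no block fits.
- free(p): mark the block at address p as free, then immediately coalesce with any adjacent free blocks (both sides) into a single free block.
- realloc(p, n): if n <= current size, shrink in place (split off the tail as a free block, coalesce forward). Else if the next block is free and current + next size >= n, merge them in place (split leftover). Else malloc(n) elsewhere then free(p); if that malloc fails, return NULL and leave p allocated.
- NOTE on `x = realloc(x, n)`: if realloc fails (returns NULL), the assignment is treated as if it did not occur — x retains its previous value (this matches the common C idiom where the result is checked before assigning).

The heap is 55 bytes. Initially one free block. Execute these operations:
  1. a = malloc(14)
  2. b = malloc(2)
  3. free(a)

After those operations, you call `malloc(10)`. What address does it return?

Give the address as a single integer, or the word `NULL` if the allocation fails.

Op 1: a = malloc(14) -> a = 0; heap: [0-13 ALLOC][14-54 FREE]
Op 2: b = malloc(2) -> b = 14; heap: [0-13 ALLOC][14-15 ALLOC][16-54 FREE]
Op 3: free(a) -> (freed a); heap: [0-13 FREE][14-15 ALLOC][16-54 FREE]
malloc(10): first-fit scan over [0-13 FREE][14-15 ALLOC][16-54 FREE] -> 0

Answer: 0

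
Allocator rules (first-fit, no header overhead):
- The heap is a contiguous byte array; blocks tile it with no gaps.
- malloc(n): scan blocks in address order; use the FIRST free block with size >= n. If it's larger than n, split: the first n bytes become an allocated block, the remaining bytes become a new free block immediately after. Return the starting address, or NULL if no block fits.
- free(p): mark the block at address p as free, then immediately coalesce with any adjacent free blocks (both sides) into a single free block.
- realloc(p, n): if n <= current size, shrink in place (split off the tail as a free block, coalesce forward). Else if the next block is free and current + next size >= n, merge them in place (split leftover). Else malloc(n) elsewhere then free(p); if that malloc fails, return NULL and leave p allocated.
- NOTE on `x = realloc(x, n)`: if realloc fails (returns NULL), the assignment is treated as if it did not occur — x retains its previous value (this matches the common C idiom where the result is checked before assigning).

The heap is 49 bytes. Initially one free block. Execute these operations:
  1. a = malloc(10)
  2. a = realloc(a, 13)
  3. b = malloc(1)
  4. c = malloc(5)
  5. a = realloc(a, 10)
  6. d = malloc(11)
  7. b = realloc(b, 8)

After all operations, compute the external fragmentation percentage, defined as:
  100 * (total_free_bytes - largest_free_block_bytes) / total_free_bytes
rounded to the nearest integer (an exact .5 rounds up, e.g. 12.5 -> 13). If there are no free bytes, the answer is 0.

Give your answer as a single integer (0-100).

Answer: 27

Derivation:
Op 1: a = malloc(10) -> a = 0; heap: [0-9 ALLOC][10-48 FREE]
Op 2: a = realloc(a, 13) -> a = 0; heap: [0-12 ALLOC][13-48 FREE]
Op 3: b = malloc(1) -> b = 13; heap: [0-12 ALLOC][13-13 ALLOC][14-48 FREE]
Op 4: c = malloc(5) -> c = 14; heap: [0-12 ALLOC][13-13 ALLOC][14-18 ALLOC][19-48 FREE]
Op 5: a = realloc(a, 10) -> a = 0; heap: [0-9 ALLOC][10-12 FREE][13-13 ALLOC][14-18 ALLOC][19-48 FREE]
Op 6: d = malloc(11) -> d = 19; heap: [0-9 ALLOC][10-12 FREE][13-13 ALLOC][14-18 ALLOC][19-29 ALLOC][30-48 FREE]
Op 7: b = realloc(b, 8) -> b = 30; heap: [0-9 ALLOC][10-13 FREE][14-18 ALLOC][19-29 ALLOC][30-37 ALLOC][38-48 FREE]
Free blocks: [4 11] total_free=15 largest=11 -> 100*(15-11)/15 = 400/15 ≈ 26.667 -> rounds to 27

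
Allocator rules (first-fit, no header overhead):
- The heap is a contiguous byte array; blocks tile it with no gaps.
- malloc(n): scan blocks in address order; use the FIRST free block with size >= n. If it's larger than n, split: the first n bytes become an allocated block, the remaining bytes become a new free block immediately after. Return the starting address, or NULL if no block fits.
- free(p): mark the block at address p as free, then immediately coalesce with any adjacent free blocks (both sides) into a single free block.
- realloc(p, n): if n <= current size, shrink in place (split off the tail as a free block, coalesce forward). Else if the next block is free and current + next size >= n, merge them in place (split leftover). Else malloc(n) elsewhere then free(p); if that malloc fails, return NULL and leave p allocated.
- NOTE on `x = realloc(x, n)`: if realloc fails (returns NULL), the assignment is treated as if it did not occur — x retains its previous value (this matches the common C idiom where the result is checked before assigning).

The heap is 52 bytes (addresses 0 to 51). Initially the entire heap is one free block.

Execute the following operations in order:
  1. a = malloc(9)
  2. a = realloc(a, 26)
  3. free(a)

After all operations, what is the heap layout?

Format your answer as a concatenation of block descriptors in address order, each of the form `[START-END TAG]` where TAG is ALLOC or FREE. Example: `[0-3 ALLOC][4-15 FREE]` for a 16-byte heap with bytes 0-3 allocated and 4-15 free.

Answer: [0-51 FREE]

Derivation:
Op 1: a = malloc(9) -> a = 0; heap: [0-8 ALLOC][9-51 FREE]
Op 2: a = realloc(a, 26) -> a = 0; heap: [0-25 ALLOC][26-51 FREE]
Op 3: free(a) -> (freed a); heap: [0-51 FREE]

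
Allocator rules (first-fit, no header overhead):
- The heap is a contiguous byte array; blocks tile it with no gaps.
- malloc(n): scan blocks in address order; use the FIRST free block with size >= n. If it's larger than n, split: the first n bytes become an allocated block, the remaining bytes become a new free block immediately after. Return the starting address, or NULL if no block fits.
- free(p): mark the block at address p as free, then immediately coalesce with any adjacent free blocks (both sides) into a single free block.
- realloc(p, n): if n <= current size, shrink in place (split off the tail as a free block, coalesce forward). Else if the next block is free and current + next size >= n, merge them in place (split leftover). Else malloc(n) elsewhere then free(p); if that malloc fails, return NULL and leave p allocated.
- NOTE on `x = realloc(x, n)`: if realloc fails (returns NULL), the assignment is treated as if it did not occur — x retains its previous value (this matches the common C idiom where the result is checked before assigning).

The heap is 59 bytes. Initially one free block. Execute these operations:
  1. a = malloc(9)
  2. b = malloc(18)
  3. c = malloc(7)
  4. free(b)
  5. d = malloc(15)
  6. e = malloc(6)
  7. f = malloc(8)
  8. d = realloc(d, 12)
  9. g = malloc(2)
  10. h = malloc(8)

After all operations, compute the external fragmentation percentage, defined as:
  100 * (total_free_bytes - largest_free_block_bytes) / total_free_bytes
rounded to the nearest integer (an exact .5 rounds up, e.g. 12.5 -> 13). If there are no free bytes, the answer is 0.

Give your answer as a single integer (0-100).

Op 1: a = malloc(9) -> a = 0; heap: [0-8 ALLOC][9-58 FREE]
Op 2: b = malloc(18) -> b = 9; heap: [0-8 ALLOC][9-26 ALLOC][27-58 FREE]
Op 3: c = malloc(7) -> c = 27; heap: [0-8 ALLOC][9-26 ALLOC][27-33 ALLOC][34-58 FREE]
Op 4: free(b) -> (freed b); heap: [0-8 ALLOC][9-26 FREE][27-33 ALLOC][34-58 FREE]
Op 5: d = malloc(15) -> d = 9; heap: [0-8 ALLOC][9-23 ALLOC][24-26 FREE][27-33 ALLOC][34-58 FREE]
Op 6: e = malloc(6) -> e = 34; heap: [0-8 ALLOC][9-23 ALLOC][24-26 FREE][27-33 ALLOC][34-39 ALLOC][40-58 FREE]
Op 7: f = malloc(8) -> f = 40; heap: [0-8 ALLOC][9-23 ALLOC][24-26 FREE][27-33 ALLOC][34-39 ALLOC][40-47 ALLOC][48-58 FREE]
Op 8: d = realloc(d, 12) -> d = 9; heap: [0-8 ALLOC][9-20 ALLOC][21-26 FREE][27-33 ALLOC][34-39 ALLOC][40-47 ALLOC][48-58 FREE]
Op 9: g = malloc(2) -> g = 21; heap: [0-8 ALLOC][9-20 ALLOC][21-22 ALLOC][23-26 FREE][27-33 ALLOC][34-39 ALLOC][40-47 ALLOC][48-58 FREE]
Op 10: h = malloc(8) -> h = 48; heap: [0-8 ALLOC][9-20 ALLOC][21-22 ALLOC][23-26 FREE][27-33 ALLOC][34-39 ALLOC][40-47 ALLOC][48-55 ALLOC][56-58 FREE]
Free blocks: [4 3] total_free=7 largest=4 -> 100*(7-4)/7 = 300/7 ≈ 42.857 -> rounds to 43

Answer: 43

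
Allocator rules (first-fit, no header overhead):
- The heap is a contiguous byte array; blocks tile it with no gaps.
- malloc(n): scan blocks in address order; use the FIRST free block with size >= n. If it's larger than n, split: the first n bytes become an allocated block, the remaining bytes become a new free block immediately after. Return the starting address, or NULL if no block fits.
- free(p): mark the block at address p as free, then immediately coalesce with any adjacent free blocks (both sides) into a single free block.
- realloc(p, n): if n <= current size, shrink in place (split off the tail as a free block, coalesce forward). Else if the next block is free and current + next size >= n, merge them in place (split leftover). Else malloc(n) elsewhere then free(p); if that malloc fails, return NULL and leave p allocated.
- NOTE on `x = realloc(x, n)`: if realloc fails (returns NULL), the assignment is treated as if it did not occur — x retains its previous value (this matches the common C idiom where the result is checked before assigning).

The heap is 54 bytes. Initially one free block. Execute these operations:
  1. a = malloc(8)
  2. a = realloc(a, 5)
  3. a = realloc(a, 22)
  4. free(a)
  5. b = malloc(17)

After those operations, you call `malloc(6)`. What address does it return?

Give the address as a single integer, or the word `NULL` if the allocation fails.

Op 1: a = malloc(8) -> a = 0; heap: [0-7 ALLOC][8-53 FREE]
Op 2: a = realloc(a, 5) -> a = 0; heap: [0-4 ALLOC][5-53 FREE]
Op 3: a = realloc(a, 22) -> a = 0; heap: [0-21 ALLOC][22-53 FREE]
Op 4: free(a) -> (freed a); heap: [0-53 FREE]
Op 5: b = malloc(17) -> b = 0; heap: [0-16 ALLOC][17-53 FREE]
malloc(6): first-fit scan over [0-16 ALLOC][17-53 FREE] -> 17

Answer: 17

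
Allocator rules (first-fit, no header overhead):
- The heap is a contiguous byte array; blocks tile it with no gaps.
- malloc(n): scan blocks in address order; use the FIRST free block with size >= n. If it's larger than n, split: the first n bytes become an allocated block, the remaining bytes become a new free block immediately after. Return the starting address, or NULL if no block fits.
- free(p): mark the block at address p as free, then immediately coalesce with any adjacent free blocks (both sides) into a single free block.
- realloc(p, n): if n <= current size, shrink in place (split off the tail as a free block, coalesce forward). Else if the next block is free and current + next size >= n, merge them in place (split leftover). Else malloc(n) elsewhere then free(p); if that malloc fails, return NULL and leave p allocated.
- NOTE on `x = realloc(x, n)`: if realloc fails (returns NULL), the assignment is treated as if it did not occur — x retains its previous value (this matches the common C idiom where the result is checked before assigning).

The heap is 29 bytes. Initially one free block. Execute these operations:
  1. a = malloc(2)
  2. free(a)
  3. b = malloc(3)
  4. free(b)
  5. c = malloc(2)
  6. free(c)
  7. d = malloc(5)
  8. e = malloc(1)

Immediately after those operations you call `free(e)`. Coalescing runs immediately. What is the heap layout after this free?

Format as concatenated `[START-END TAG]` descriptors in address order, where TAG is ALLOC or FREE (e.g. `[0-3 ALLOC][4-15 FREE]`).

Answer: [0-4 ALLOC][5-28 FREE]

Derivation:
Op 1: a = malloc(2) -> a = 0; heap: [0-1 ALLOC][2-28 FREE]
Op 2: free(a) -> (freed a); heap: [0-28 FREE]
Op 3: b = malloc(3) -> b = 0; heap: [0-2 ALLOC][3-28 FREE]
Op 4: free(b) -> (freed b); heap: [0-28 FREE]
Op 5: c = malloc(2) -> c = 0; heap: [0-1 ALLOC][2-28 FREE]
Op 6: free(c) -> (freed c); heap: [0-28 FREE]
Op 7: d = malloc(5) -> d = 0; heap: [0-4 ALLOC][5-28 FREE]
Op 8: e = malloc(1) -> e = 5; heap: [0-4 ALLOC][5-5 ALLOC][6-28 FREE]
free(e): e = 5 -> block [5-5 ALLOC]; mark free, coalesce with adjacent free neighbors -> [0-4 ALLOC][5-28 FREE]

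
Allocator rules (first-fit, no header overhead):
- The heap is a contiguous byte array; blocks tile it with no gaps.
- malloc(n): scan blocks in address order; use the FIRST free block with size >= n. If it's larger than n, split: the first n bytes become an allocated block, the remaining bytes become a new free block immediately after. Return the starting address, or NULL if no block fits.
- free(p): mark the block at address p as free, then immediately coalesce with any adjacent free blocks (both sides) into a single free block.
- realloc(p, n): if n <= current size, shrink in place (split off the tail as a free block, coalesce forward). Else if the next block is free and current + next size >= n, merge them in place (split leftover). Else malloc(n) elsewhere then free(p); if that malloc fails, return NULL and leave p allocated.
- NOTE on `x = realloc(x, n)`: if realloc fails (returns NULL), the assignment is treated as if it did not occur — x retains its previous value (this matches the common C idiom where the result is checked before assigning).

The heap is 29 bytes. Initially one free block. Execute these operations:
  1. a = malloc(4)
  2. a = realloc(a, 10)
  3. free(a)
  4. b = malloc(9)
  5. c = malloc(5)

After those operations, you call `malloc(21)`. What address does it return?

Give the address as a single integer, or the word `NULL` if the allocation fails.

Answer: NULL

Derivation:
Op 1: a = malloc(4) -> a = 0; heap: [0-3 ALLOC][4-28 FREE]
Op 2: a = realloc(a, 10) -> a = 0; heap: [0-9 ALLOC][10-28 FREE]
Op 3: free(a) -> (freed a); heap: [0-28 FREE]
Op 4: b = malloc(9) -> b = 0; heap: [0-8 ALLOC][9-28 FREE]
Op 5: c = malloc(5) -> c = 9; heap: [0-8 ALLOC][9-13 ALLOC][14-28 FREE]
malloc(21): first-fit scan over [0-8 ALLOC][9-13 ALLOC][14-28 FREE] -> NULL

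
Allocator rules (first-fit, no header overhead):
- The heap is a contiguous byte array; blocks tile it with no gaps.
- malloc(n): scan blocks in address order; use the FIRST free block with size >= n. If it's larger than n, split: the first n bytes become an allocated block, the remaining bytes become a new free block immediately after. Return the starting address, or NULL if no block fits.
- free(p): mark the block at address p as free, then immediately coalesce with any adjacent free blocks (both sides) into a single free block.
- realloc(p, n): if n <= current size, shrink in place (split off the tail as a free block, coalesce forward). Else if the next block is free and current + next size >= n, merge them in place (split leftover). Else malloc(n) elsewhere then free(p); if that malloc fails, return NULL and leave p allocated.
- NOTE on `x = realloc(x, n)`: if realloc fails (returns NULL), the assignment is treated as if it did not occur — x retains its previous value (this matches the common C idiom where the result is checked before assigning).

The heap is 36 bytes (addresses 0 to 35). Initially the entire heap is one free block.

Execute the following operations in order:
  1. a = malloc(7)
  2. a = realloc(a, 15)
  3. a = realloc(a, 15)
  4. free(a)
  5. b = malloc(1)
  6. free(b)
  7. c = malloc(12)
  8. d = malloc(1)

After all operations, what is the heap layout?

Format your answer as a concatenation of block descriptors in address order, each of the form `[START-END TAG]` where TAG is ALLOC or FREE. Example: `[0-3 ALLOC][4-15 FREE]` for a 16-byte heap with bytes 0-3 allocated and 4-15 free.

Answer: [0-11 ALLOC][12-12 ALLOC][13-35 FREE]

Derivation:
Op 1: a = malloc(7) -> a = 0; heap: [0-6 ALLOC][7-35 FREE]
Op 2: a = realloc(a, 15) -> a = 0; heap: [0-14 ALLOC][15-35 FREE]
Op 3: a = realloc(a, 15) -> a = 0; heap: [0-14 ALLOC][15-35 FREE]
Op 4: free(a) -> (freed a); heap: [0-35 FREE]
Op 5: b = malloc(1) -> b = 0; heap: [0-0 ALLOC][1-35 FREE]
Op 6: free(b) -> (freed b); heap: [0-35 FREE]
Op 7: c = malloc(12) -> c = 0; heap: [0-11 ALLOC][12-35 FREE]
Op 8: d = malloc(1) -> d = 12; heap: [0-11 ALLOC][12-12 ALLOC][13-35 FREE]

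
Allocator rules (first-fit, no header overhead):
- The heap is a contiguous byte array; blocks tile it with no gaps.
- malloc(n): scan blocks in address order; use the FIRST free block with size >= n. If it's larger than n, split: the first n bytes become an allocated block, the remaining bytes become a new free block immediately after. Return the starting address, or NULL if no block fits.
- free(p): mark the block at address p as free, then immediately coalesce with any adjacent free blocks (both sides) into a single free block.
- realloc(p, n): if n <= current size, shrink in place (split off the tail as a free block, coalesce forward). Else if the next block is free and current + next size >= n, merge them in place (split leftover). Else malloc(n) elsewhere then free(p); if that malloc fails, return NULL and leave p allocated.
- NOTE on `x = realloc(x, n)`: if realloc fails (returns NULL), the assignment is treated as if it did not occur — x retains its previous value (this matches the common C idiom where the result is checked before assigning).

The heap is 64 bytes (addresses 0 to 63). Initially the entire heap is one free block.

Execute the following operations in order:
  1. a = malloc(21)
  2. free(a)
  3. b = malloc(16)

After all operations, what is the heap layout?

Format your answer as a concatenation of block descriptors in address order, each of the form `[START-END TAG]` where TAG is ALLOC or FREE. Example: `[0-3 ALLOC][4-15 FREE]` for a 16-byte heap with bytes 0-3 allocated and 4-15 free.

Op 1: a = malloc(21) -> a = 0; heap: [0-20 ALLOC][21-63 FREE]
Op 2: free(a) -> (freed a); heap: [0-63 FREE]
Op 3: b = malloc(16) -> b = 0; heap: [0-15 ALLOC][16-63 FREE]

Answer: [0-15 ALLOC][16-63 FREE]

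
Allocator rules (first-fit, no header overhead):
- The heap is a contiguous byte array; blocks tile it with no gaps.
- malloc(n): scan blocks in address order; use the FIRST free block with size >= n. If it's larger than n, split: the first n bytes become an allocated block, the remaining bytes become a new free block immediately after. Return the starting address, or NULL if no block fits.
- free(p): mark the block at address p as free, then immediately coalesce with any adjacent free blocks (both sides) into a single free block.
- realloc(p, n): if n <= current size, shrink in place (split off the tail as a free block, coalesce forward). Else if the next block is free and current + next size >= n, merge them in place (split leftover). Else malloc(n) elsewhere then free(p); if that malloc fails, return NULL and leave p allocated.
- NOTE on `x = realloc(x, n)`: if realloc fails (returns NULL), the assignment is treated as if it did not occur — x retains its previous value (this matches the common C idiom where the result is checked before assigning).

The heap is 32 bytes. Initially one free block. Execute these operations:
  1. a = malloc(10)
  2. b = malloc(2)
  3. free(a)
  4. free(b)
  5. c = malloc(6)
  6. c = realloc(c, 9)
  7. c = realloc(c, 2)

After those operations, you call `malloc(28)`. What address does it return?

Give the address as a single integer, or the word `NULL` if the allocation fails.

Answer: 2

Derivation:
Op 1: a = malloc(10) -> a = 0; heap: [0-9 ALLOC][10-31 FREE]
Op 2: b = malloc(2) -> b = 10; heap: [0-9 ALLOC][10-11 ALLOC][12-31 FREE]
Op 3: free(a) -> (freed a); heap: [0-9 FREE][10-11 ALLOC][12-31 FREE]
Op 4: free(b) -> (freed b); heap: [0-31 FREE]
Op 5: c = malloc(6) -> c = 0; heap: [0-5 ALLOC][6-31 FREE]
Op 6: c = realloc(c, 9) -> c = 0; heap: [0-8 ALLOC][9-31 FREE]
Op 7: c = realloc(c, 2) -> c = 0; heap: [0-1 ALLOC][2-31 FREE]
malloc(28): first-fit scan over [0-1 ALLOC][2-31 FREE] -> 2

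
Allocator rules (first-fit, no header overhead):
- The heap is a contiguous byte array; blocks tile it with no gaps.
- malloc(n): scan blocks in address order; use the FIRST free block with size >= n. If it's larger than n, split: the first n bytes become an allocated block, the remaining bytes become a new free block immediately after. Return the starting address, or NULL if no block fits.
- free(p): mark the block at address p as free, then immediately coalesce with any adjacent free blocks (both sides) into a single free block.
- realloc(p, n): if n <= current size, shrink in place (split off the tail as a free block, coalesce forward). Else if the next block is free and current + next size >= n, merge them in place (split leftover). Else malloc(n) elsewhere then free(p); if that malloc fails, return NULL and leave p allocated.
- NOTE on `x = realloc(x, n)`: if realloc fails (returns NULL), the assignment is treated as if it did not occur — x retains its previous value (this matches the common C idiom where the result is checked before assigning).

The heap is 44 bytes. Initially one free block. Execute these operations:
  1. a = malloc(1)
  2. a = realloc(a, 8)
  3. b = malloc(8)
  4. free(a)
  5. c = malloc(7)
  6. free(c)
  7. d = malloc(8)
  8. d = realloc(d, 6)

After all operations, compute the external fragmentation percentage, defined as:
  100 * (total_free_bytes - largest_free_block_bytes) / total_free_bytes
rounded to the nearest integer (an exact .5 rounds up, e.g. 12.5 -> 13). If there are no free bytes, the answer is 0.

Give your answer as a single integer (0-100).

Answer: 7

Derivation:
Op 1: a = malloc(1) -> a = 0; heap: [0-0 ALLOC][1-43 FREE]
Op 2: a = realloc(a, 8) -> a = 0; heap: [0-7 ALLOC][8-43 FREE]
Op 3: b = malloc(8) -> b = 8; heap: [0-7 ALLOC][8-15 ALLOC][16-43 FREE]
Op 4: free(a) -> (freed a); heap: [0-7 FREE][8-15 ALLOC][16-43 FREE]
Op 5: c = malloc(7) -> c = 0; heap: [0-6 ALLOC][7-7 FREE][8-15 ALLOC][16-43 FREE]
Op 6: free(c) -> (freed c); heap: [0-7 FREE][8-15 ALLOC][16-43 FREE]
Op 7: d = malloc(8) -> d = 0; heap: [0-7 ALLOC][8-15 ALLOC][16-43 FREE]
Op 8: d = realloc(d, 6) -> d = 0; heap: [0-5 ALLOC][6-7 FREE][8-15 ALLOC][16-43 FREE]
Free blocks: [2 28] total_free=30 largest=28 -> 100*(30-28)/30 = 200/30 ≈ 6.667 -> rounds to 7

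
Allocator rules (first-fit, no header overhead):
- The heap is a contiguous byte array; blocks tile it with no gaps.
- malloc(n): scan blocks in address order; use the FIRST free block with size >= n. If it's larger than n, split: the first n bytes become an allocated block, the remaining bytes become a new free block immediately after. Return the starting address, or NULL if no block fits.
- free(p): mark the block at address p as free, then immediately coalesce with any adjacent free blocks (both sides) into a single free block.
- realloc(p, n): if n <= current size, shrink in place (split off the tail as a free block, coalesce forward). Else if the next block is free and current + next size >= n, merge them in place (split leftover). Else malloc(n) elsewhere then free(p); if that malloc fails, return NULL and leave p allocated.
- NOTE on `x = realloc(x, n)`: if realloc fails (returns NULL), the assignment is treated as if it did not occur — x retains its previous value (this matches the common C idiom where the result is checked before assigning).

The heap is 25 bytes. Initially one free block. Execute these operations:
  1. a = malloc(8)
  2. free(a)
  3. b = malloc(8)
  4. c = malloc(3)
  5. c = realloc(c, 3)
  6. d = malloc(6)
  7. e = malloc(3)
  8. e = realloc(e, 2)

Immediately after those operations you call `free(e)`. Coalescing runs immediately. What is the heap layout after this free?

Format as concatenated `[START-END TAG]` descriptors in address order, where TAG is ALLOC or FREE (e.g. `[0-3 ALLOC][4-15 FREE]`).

Op 1: a = malloc(8) -> a = 0; heap: [0-7 ALLOC][8-24 FREE]
Op 2: free(a) -> (freed a); heap: [0-24 FREE]
Op 3: b = malloc(8) -> b = 0; heap: [0-7 ALLOC][8-24 FREE]
Op 4: c = malloc(3) -> c = 8; heap: [0-7 ALLOC][8-10 ALLOC][11-24 FREE]
Op 5: c = realloc(c, 3) -> c = 8; heap: [0-7 ALLOC][8-10 ALLOC][11-24 FREE]
Op 6: d = malloc(6) -> d = 11; heap: [0-7 ALLOC][8-10 ALLOC][11-16 ALLOC][17-24 FREE]
Op 7: e = malloc(3) -> e = 17; heap: [0-7 ALLOC][8-10 ALLOC][11-16 ALLOC][17-19 ALLOC][20-24 FREE]
Op 8: e = realloc(e, 2) -> e = 17; heap: [0-7 ALLOC][8-10 ALLOC][11-16 ALLOC][17-18 ALLOC][19-24 FREE]
free(e): e = 17 -> block [17-18 ALLOC]; mark free, coalesce with adjacent free neighbors -> [0-7 ALLOC][8-10 ALLOC][11-16 ALLOC][17-24 FREE]

Answer: [0-7 ALLOC][8-10 ALLOC][11-16 ALLOC][17-24 FREE]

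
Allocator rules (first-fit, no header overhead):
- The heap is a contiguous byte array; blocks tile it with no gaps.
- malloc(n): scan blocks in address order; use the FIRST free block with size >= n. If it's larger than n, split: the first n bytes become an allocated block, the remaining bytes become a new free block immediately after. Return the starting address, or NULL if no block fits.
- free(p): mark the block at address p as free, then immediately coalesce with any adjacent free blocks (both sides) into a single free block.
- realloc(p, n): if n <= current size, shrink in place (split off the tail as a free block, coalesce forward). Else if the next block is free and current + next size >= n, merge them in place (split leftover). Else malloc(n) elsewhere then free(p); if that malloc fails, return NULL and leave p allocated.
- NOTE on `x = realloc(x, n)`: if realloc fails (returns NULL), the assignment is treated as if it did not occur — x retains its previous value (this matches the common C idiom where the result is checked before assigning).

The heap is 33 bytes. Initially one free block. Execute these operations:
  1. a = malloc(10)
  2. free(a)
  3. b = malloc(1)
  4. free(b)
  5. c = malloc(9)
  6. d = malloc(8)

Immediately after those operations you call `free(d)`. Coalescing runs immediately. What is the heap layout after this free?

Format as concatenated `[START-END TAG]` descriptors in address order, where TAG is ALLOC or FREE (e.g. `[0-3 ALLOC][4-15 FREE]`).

Op 1: a = malloc(10) -> a = 0; heap: [0-9 ALLOC][10-32 FREE]
Op 2: free(a) -> (freed a); heap: [0-32 FREE]
Op 3: b = malloc(1) -> b = 0; heap: [0-0 ALLOC][1-32 FREE]
Op 4: free(b) -> (freed b); heap: [0-32 FREE]
Op 5: c = malloc(9) -> c = 0; heap: [0-8 ALLOC][9-32 FREE]
Op 6: d = malloc(8) -> d = 9; heap: [0-8 ALLOC][9-16 ALLOC][17-32 FREE]
free(d): d = 9 -> block [9-16 ALLOC]; mark free, coalesce with adjacent free neighbors -> [0-8 ALLOC][9-32 FREE]

Answer: [0-8 ALLOC][9-32 FREE]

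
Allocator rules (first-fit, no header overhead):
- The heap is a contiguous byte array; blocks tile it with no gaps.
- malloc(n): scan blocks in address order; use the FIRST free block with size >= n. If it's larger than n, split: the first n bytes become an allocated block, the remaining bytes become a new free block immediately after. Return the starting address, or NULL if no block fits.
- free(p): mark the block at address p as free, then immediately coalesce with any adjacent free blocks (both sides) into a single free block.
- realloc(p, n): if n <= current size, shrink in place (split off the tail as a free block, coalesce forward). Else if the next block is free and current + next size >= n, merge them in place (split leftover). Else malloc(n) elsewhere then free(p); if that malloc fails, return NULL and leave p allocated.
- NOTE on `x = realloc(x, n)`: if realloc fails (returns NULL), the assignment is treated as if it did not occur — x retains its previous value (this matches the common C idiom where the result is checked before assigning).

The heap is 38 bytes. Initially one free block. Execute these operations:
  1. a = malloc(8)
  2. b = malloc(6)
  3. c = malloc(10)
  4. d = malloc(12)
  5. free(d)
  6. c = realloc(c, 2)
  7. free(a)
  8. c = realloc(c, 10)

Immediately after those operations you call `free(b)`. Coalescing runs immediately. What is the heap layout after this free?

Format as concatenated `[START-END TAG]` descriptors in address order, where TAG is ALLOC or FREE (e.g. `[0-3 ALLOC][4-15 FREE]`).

Op 1: a = malloc(8) -> a = 0; heap: [0-7 ALLOC][8-37 FREE]
Op 2: b = malloc(6) -> b = 8; heap: [0-7 ALLOC][8-13 ALLOC][14-37 FREE]
Op 3: c = malloc(10) -> c = 14; heap: [0-7 ALLOC][8-13 ALLOC][14-23 ALLOC][24-37 FREE]
Op 4: d = malloc(12) -> d = 24; heap: [0-7 ALLOC][8-13 ALLOC][14-23 ALLOC][24-35 ALLOC][36-37 FREE]
Op 5: free(d) -> (freed d); heap: [0-7 ALLOC][8-13 ALLOC][14-23 ALLOC][24-37 FREE]
Op 6: c = realloc(c, 2) -> c = 14; heap: [0-7 ALLOC][8-13 ALLOC][14-15 ALLOC][16-37 FREE]
Op 7: free(a) -> (freed a); heap: [0-7 FREE][8-13 ALLOC][14-15 ALLOC][16-37 FREE]
Op 8: c = realloc(c, 10) -> c = 14; heap: [0-7 FREE][8-13 ALLOC][14-23 ALLOC][24-37 FREE]
free(b): b = 8 -> block [8-13 ALLOC]; mark free, coalesce with adjacent free neighbors -> [0-13 FREE][14-23 ALLOC][24-37 FREE]

Answer: [0-13 FREE][14-23 ALLOC][24-37 FREE]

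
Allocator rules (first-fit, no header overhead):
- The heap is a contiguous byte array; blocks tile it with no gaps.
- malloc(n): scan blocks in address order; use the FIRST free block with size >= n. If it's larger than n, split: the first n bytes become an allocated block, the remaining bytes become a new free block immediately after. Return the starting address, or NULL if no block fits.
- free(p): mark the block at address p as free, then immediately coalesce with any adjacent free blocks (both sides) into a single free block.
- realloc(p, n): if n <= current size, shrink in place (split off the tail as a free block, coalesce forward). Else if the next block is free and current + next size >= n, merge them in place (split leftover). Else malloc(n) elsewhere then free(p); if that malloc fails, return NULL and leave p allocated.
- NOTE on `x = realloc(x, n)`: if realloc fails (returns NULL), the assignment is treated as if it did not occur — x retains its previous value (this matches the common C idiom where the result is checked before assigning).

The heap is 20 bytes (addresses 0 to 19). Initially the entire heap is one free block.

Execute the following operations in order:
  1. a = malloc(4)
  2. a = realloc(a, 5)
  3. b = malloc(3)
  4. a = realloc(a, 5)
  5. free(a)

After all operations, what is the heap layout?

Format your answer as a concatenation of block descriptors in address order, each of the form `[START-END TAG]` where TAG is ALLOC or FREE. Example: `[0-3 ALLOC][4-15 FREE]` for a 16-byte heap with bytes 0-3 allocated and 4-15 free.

Answer: [0-4 FREE][5-7 ALLOC][8-19 FREE]

Derivation:
Op 1: a = malloc(4) -> a = 0; heap: [0-3 ALLOC][4-19 FREE]
Op 2: a = realloc(a, 5) -> a = 0; heap: [0-4 ALLOC][5-19 FREE]
Op 3: b = malloc(3) -> b = 5; heap: [0-4 ALLOC][5-7 ALLOC][8-19 FREE]
Op 4: a = realloc(a, 5) -> a = 0; heap: [0-4 ALLOC][5-7 ALLOC][8-19 FREE]
Op 5: free(a) -> (freed a); heap: [0-4 FREE][5-7 ALLOC][8-19 FREE]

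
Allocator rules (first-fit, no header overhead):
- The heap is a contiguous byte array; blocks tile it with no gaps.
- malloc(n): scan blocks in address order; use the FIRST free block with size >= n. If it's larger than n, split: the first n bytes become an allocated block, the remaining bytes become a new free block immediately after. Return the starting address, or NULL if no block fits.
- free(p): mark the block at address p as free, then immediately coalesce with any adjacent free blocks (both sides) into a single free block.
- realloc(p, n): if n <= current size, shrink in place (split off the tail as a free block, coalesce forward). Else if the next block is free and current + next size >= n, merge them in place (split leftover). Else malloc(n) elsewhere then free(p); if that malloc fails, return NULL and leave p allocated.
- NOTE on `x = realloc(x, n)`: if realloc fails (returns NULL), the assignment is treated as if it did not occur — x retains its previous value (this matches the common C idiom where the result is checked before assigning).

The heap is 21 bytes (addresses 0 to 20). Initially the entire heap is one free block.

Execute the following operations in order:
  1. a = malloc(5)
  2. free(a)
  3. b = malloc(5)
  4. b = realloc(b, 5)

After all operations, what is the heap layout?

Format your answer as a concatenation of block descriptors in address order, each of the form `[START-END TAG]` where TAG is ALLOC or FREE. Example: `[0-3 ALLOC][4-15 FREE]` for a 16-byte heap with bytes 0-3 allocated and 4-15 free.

Answer: [0-4 ALLOC][5-20 FREE]

Derivation:
Op 1: a = malloc(5) -> a = 0; heap: [0-4 ALLOC][5-20 FREE]
Op 2: free(a) -> (freed a); heap: [0-20 FREE]
Op 3: b = malloc(5) -> b = 0; heap: [0-4 ALLOC][5-20 FREE]
Op 4: b = realloc(b, 5) -> b = 0; heap: [0-4 ALLOC][5-20 FREE]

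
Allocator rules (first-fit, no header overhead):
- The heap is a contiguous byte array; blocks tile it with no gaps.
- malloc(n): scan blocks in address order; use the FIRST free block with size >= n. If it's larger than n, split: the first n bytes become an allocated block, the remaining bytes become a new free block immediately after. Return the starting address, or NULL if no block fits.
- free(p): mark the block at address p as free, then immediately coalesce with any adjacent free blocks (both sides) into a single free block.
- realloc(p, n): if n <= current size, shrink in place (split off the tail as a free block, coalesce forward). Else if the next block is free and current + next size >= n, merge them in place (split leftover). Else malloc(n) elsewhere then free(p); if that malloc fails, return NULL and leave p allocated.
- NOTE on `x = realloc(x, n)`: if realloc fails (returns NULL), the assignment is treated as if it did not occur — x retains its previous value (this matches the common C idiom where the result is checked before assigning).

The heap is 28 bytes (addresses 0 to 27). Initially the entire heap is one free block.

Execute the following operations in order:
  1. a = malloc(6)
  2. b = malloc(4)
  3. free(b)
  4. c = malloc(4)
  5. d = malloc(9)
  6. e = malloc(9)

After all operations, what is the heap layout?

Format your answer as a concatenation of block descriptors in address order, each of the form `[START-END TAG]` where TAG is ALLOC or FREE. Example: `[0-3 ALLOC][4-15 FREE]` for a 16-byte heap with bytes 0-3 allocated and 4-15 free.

Answer: [0-5 ALLOC][6-9 ALLOC][10-18 ALLOC][19-27 ALLOC]

Derivation:
Op 1: a = malloc(6) -> a = 0; heap: [0-5 ALLOC][6-27 FREE]
Op 2: b = malloc(4) -> b = 6; heap: [0-5 ALLOC][6-9 ALLOC][10-27 FREE]
Op 3: free(b) -> (freed b); heap: [0-5 ALLOC][6-27 FREE]
Op 4: c = malloc(4) -> c = 6; heap: [0-5 ALLOC][6-9 ALLOC][10-27 FREE]
Op 5: d = malloc(9) -> d = 10; heap: [0-5 ALLOC][6-9 ALLOC][10-18 ALLOC][19-27 FREE]
Op 6: e = malloc(9) -> e = 19; heap: [0-5 ALLOC][6-9 ALLOC][10-18 ALLOC][19-27 ALLOC]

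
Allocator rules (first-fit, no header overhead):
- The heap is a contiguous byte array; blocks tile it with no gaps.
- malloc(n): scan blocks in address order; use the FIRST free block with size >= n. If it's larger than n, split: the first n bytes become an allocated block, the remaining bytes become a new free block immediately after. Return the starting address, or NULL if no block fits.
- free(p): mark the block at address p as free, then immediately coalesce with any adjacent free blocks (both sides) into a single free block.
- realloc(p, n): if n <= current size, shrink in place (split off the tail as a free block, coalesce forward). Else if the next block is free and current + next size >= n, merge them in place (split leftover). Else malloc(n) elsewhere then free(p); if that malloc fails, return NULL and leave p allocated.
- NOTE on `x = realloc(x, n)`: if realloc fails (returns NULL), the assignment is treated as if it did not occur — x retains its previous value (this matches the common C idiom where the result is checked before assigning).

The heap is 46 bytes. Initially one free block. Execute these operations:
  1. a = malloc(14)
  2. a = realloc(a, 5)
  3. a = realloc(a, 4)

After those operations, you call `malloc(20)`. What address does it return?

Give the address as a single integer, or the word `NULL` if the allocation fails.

Op 1: a = malloc(14) -> a = 0; heap: [0-13 ALLOC][14-45 FREE]
Op 2: a = realloc(a, 5) -> a = 0; heap: [0-4 ALLOC][5-45 FREE]
Op 3: a = realloc(a, 4) -> a = 0; heap: [0-3 ALLOC][4-45 FREE]
malloc(20): first-fit scan over [0-3 ALLOC][4-45 FREE] -> 4

Answer: 4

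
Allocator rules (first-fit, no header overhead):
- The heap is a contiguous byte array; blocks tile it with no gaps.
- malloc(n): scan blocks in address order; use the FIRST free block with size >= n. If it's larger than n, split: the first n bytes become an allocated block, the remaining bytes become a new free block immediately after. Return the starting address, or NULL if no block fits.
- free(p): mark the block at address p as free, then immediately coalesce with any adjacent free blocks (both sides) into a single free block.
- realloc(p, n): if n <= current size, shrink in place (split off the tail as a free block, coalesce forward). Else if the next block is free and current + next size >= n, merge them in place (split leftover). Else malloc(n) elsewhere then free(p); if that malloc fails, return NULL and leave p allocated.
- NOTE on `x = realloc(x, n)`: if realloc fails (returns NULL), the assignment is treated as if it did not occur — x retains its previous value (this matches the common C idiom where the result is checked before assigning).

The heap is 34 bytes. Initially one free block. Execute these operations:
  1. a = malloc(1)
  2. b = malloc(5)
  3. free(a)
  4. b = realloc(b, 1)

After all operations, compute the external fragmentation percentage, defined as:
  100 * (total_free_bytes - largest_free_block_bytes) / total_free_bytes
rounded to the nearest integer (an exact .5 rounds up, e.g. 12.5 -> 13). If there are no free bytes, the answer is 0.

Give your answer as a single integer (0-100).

Op 1: a = malloc(1) -> a = 0; heap: [0-0 ALLOC][1-33 FREE]
Op 2: b = malloc(5) -> b = 1; heap: [0-0 ALLOC][1-5 ALLOC][6-33 FREE]
Op 3: free(a) -> (freed a); heap: [0-0 FREE][1-5 ALLOC][6-33 FREE]
Op 4: b = realloc(b, 1) -> b = 1; heap: [0-0 FREE][1-1 ALLOC][2-33 FREE]
Free blocks: [1 32] total_free=33 largest=32 -> 100*(33-32)/33 = 100/33 ≈ 3.030 -> rounds to 3

Answer: 3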